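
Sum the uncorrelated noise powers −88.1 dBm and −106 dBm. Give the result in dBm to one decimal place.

−88.0 dBm

Convert to linear, add, convert back:
P₁ = 1.55×10⁻¹² W, P₂ = 2.51×10⁻¹⁴ W
P_tot = 1.57×10⁻¹² W → 10 log₁₀(P_tot / 10⁻³) = −88.0 dBm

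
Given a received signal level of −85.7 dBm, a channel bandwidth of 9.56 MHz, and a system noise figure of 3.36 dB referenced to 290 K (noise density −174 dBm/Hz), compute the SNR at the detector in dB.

15.1 dB

Noise floor: N = −174 + 10 log₁₀(B) + NF
10 log₁₀(9.56×10⁶) = 69.8 dB
N = −174 + 69.8 + 3.36 = −100.84 dBm
SNR = P_sig − N = −85.7 − (−100.84) = 15.14 dB → 15.1 dB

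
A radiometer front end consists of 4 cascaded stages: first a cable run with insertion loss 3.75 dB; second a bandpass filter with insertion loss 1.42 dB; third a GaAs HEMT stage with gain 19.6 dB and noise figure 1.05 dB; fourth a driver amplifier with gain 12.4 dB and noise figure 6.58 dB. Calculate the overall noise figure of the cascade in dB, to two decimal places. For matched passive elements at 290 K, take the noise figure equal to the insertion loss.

Convert to linear (a loss of L dB is a gain of −L dB): F_i = 10^(NF_i/10), G_i = 10^(G_i,dB/10)
  Stage 1: F_1 = 10^(3.75/10) = 2.371, G_1 = 10^(−3.75/10) = 0.4217
  Stage 2: F_2 = 10^(1.42/10) = 1.387, G_2 = 10^(−1.42/10) = 0.7211
  Stage 3: F_3 = 10^(1.05/10) = 1.274, G_3 = 10^(19.6/10) = 91.20
  Stage 4: F_4 = 10^(6.58/10) = 4.550, G_4 = 10^(12.4/10) = 17.38
Friis cascade:
  F = 2.371 + (1.387 − 1)/0.4217 + (1.274 − 1)/0.3041 + (4.550 − 1)/27.73 = 4.316
NF = 10 log₁₀(4.316) = 6.35 dB

6.35 dB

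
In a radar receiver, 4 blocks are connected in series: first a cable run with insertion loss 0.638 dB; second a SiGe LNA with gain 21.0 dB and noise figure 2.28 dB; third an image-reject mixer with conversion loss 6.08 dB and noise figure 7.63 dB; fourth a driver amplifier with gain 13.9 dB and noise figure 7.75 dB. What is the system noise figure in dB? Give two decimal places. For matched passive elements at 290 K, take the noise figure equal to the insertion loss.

3.40 dB

Convert to linear (a loss of L dB is a gain of −L dB): F_i = 10^(NF_i/10), G_i = 10^(G_i,dB/10)
  Stage 1: F_1 = 10^(0.638/10) = 1.158, G_1 = 10^(−0.638/10) = 0.8634
  Stage 2: F_2 = 10^(2.28/10) = 1.690, G_2 = 10^(21.0/10) = 125.9
  Stage 3: F_3 = 10^(7.63/10) = 5.794, G_3 = 10^(−6.08/10) = 0.2466
  Stage 4: F_4 = 10^(7.75/10) = 5.957, G_4 = 10^(13.9/10) = 24.55
Friis cascade:
  F = 1.158 + (1.690 − 1)/0.8634 + (5.794 − 1)/108.7 + (5.957 − 1)/26.80 = 2.187
NF = 10 log₁₀(2.187) = 3.40 dB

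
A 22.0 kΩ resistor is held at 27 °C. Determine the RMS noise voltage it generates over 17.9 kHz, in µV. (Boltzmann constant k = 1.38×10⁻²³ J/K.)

2.55 µV

T = 27 °C + 273.15 = 300.15 K
V_n = √(4kTRB)
4kTRB = 4 × 1.38×10⁻²³ × 300.15 × 2.20×10⁴ × 1.79×10⁴ = 6.52×10⁻¹² V²
V_n = √(6.52×10⁻¹²) = 2.55×10⁻⁶ V = 2.55 µV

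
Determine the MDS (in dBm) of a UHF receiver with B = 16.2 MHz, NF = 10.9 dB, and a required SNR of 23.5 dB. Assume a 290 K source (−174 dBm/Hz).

−67.5 dBm

Sensitivity = −174 + 10 log₁₀(B) + NF + SNR_min
= −174 + 72.1 + 10.9 + 23.5
= −67.5 dBm → −67.5 dBm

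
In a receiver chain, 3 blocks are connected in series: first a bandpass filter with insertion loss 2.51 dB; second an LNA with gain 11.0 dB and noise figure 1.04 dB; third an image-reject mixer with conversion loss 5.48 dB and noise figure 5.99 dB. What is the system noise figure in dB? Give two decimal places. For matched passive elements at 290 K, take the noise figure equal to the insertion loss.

4.29 dB

Convert to linear (a loss of L dB is a gain of −L dB): F_i = 10^(NF_i/10), G_i = 10^(G_i,dB/10)
  Stage 1: F_1 = 10^(2.51/10) = 1.782, G_1 = 10^(−2.51/10) = 0.5610
  Stage 2: F_2 = 10^(1.04/10) = 1.271, G_2 = 10^(11.0/10) = 12.59
  Stage 3: F_3 = 10^(5.99/10) = 3.972, G_3 = 10^(−5.48/10) = 0.2831
Friis cascade:
  F = 1.782 + (1.271 − 1)/0.5610 + (3.972 − 1)/7.063 = 2.685
NF = 10 log₁₀(2.685) = 4.29 dB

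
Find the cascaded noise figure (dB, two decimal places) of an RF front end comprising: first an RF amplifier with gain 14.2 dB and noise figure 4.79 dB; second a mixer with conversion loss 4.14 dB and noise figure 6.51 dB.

Convert to linear (a loss of L dB is a gain of −L dB): F_i = 10^(NF_i/10), G_i = 10^(G_i,dB/10)
  Stage 1: F_1 = 10^(4.79/10) = 3.013, G_1 = 10^(14.2/10) = 26.30
  Stage 2: F_2 = 10^(6.51/10) = 4.477, G_2 = 10^(−4.14/10) = 0.3855
Friis cascade:
  F = 3.013 + (4.477 − 1)/26.30 = 3.145
NF = 10 log₁₀(3.145) = 4.98 dB

4.98 dB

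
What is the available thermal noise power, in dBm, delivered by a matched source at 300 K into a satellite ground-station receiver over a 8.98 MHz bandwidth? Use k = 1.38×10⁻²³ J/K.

−104.3 dBm

P_n = kTB = 1.38×10⁻²³ × 300 × 8.98×10⁶ = 3.72×10⁻¹⁴ W
In dBm: 10 log₁₀(3.72×10⁻¹⁴ / 10⁻³) = −104.3 dBm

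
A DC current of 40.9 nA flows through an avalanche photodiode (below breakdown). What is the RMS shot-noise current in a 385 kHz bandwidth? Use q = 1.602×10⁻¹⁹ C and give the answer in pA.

I_n = √(2qI·B)
2qI·B = 2 × 1.602×10⁻¹⁹ × 4.09×10⁻⁸ × 3.85×10⁵ = 5.05×10⁻²¹ A²
I_n = √(5.05×10⁻²¹) = 7.10×10⁻¹¹ A = 71.0 pA

71.0 pA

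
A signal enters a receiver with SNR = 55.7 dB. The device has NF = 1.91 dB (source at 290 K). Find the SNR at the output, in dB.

By definition F = SNR_in/SNR_out, so in dB: SNR_out = SNR_in − NF
SNR_out = 55.7 − 1.91 = 53.79 dB

53.79 dB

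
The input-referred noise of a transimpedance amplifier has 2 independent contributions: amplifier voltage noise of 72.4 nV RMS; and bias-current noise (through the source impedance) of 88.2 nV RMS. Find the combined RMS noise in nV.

Uncorrelated sources add in power (mean-square): V_tot = √(ΣV_i²)
V_tot = √[(7.24×10⁻⁸)² + (8.82×10⁻⁸)²] = 1.14×10⁻⁷ V = 114 nV

114 nV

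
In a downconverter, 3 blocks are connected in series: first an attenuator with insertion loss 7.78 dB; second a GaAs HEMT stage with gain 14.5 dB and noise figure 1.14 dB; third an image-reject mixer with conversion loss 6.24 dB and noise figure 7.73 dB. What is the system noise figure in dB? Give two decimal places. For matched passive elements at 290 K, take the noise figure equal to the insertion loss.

9.47 dB

Convert to linear (a loss of L dB is a gain of −L dB): F_i = 10^(NF_i/10), G_i = 10^(G_i,dB/10)
  Stage 1: F_1 = 10^(7.78/10) = 5.998, G_1 = 10^(−7.78/10) = 0.1667
  Stage 2: F_2 = 10^(1.14/10) = 1.300, G_2 = 10^(14.5/10) = 28.18
  Stage 3: F_3 = 10^(7.73/10) = 5.929, G_3 = 10^(−6.24/10) = 0.2377
Friis cascade:
  F = 5.998 + (1.300 − 1)/0.1667 + (5.929 − 1)/4.699 = 8.847
NF = 10 log₁₀(8.847) = 9.47 dB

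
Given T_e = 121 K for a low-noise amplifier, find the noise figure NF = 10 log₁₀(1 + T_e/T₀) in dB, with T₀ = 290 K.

1.51 dB

F = 1 + T_e/T₀ = 1 + 121/290 = 1.41724
NF = 10 log₁₀(1.41724) = 1.51 dB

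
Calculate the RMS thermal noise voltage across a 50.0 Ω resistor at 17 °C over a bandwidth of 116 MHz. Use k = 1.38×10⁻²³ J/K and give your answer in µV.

T = 17 °C + 273.15 = 290.15 K
V_n = √(4kTRB)
4kTRB = 4 × 1.38×10⁻²³ × 290.15 × 5.00×10¹ × 1.16×10⁸ = 9.29×10⁻¹¹ V²
V_n = √(9.29×10⁻¹¹) = 9.64×10⁻⁶ V = 9.64 µV

9.64 µV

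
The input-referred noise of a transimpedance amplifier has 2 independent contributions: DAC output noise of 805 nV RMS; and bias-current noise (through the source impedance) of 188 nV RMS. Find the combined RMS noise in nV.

Uncorrelated sources add in power (mean-square): V_tot = √(ΣV_i²)
V_tot = √[(8.05×10⁻⁷)² + (1.88×10⁻⁷)²] = 8.27×10⁻⁷ V = 827 nV

827 nV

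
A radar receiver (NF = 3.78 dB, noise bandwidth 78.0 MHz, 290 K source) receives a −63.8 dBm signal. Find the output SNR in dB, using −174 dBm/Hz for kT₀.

27.5 dB

Noise floor: N = −174 + 10 log₁₀(B) + NF
10 log₁₀(7.80×10⁷) = 78.92 dB
N = −174 + 78.92 + 3.78 = −91.30 dBm
SNR = P_sig − N = −63.8 − (−91.30) = 27.50 dB → 27.5 dB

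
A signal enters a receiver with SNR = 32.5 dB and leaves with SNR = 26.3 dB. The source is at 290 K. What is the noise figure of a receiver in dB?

NF (dB) = SNR_in(dB) − SNR_out(dB) when the source is at T₀
NF = 32.5 − 26.3 = 6.2 dB

6.2 dB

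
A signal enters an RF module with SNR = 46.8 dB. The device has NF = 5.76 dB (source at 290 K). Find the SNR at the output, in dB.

By definition F = SNR_in/SNR_out, so in dB: SNR_out = SNR_in − NF
SNR_out = 46.8 − 5.76 = 41.04 dB

41.04 dB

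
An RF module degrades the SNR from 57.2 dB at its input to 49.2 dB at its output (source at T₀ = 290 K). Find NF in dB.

NF (dB) = SNR_in(dB) − SNR_out(dB) when the source is at T₀
NF = 57.2 − 49.2 = 8.0 dB

8.0 dB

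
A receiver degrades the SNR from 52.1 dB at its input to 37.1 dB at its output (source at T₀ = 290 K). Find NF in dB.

NF (dB) = SNR_in(dB) − SNR_out(dB) when the source is at T₀
NF = 52.1 − 37.1 = 15.0 dB

15.0 dB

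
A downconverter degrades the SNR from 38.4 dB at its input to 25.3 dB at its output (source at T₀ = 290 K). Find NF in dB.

13.1 dB

NF (dB) = SNR_in(dB) − SNR_out(dB) when the source is at T₀
NF = 38.4 − 25.3 = 13.1 dB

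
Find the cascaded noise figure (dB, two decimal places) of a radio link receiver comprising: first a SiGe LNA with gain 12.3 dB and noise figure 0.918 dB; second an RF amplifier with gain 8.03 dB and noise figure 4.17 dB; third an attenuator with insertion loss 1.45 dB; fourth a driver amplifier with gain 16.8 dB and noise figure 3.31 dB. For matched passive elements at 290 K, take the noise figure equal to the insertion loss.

Convert to linear (a loss of L dB is a gain of −L dB): F_i = 10^(NF_i/10), G_i = 10^(G_i,dB/10)
  Stage 1: F_1 = 10^(0.918/10) = 1.235, G_1 = 10^(12.3/10) = 16.98
  Stage 2: F_2 = 10^(4.17/10) = 2.612, G_2 = 10^(8.03/10) = 6.353
  Stage 3: F_3 = 10^(1.45/10) = 1.396, G_3 = 10^(−1.45/10) = 0.7161
  Stage 4: F_4 = 10^(3.31/10) = 2.143, G_4 = 10^(16.8/10) = 47.86
Friis cascade:
  F = 1.235 + (2.612 − 1)/16.98 + (1.396 − 1)/107.9 + (2.143 − 1)/77.27 = 1.349
NF = 10 log₁₀(1.349) = 1.30 dB

1.30 dB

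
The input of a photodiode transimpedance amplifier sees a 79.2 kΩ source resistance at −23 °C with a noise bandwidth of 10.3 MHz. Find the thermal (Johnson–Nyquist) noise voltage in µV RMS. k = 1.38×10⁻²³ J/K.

T = −23 °C + 273.15 = 250.15 K
V_n = √(4kTRB)
4kTRB = 4 × 1.38×10⁻²³ × 250.15 × 7.92×10⁴ × 1.03×10⁷ = 1.13×10⁻⁸ V²
V_n = √(1.13×10⁻⁸) = 1.06×10⁻⁴ V = 106 µV

106 µV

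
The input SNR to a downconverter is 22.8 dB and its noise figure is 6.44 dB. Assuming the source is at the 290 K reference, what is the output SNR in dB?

By definition F = SNR_in/SNR_out, so in dB: SNR_out = SNR_in − NF
SNR_out = 22.8 − 6.44 = 16.36 dB

16.36 dB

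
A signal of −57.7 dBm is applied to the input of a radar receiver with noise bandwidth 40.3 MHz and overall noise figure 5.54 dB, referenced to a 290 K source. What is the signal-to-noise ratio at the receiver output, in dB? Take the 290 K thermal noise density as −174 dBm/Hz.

Noise floor: N = −174 + 10 log₁₀(B) + NF
10 log₁₀(4.03×10⁷) = 76.05 dB
N = −174 + 76.05 + 5.54 = −92.41 dBm
SNR = P_sig − N = −57.7 − (−92.41) = 34.71 dB → 34.7 dB

34.7 dB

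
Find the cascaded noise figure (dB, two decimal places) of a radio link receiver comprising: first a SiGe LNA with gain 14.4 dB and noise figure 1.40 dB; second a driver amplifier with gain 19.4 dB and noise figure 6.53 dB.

Convert to linear (a loss of L dB is a gain of −L dB): F_i = 10^(NF_i/10), G_i = 10^(G_i,dB/10)
  Stage 1: F_1 = 10^(1.40/10) = 1.380, G_1 = 10^(14.4/10) = 27.54
  Stage 2: F_2 = 10^(6.53/10) = 4.498, G_2 = 10^(19.4/10) = 87.10
Friis cascade:
  F = 1.380 + (4.498 − 1)/27.54 = 1.507
NF = 10 log₁₀(1.507) = 1.78 dB

1.78 dB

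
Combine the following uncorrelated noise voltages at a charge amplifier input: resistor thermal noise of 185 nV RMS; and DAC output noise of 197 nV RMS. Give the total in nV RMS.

270 nV

Uncorrelated sources add in power (mean-square): V_tot = √(ΣV_i²)
V_tot = √[(1.85×10⁻⁷)² + (1.97×10⁻⁷)²] = 2.70×10⁻⁷ V = 270 nV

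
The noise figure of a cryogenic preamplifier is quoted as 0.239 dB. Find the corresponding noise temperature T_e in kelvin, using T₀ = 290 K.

F = 10^(0.239/10) = 1.05657
T_e = (F − 1)·T₀ = (1.05657 − 1) × 290 = 16.4 K

16.4 K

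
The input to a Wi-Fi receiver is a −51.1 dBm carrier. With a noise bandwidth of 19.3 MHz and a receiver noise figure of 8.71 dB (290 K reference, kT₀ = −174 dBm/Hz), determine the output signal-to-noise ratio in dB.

41.3 dB

Noise floor: N = −174 + 10 log₁₀(B) + NF
10 log₁₀(1.93×10⁷) = 72.86 dB
N = −174 + 72.86 + 8.71 = −92.43 dBm
SNR = P_sig − N = −51.1 − (−92.43) = 41.33 dB → 41.3 dB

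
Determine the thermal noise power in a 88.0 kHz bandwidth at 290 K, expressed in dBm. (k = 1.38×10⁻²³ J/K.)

P_n = kTB = 1.38×10⁻²³ × 290 × 8.80×10⁴ = 3.52×10⁻¹⁶ W
In dBm: 10 log₁₀(3.52×10⁻¹⁶ / 10⁻³) = −124.5 dBm

−124.5 dBm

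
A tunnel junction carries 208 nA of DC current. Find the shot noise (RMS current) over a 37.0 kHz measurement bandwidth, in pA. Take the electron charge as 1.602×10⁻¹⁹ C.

I_n = √(2qI·B)
2qI·B = 2 × 1.602×10⁻¹⁹ × 2.08×10⁻⁷ × 3.70×10⁴ = 2.47×10⁻²¹ A²
I_n = √(2.47×10⁻²¹) = 4.97×10⁻¹¹ A = 49.7 pA

49.7 pA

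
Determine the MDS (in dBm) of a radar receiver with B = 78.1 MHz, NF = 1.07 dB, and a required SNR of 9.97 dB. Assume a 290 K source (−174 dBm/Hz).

−84.0 dBm

Sensitivity = −174 + 10 log₁₀(B) + NF + SNR_min
= −174 + 78.93 + 1.07 + 9.97
= −84.03 dBm → −84.0 dBm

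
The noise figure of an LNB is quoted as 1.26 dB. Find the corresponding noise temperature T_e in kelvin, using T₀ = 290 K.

97.6 K

F = 10^(1.26/10) = 1.3366
T_e = (F − 1)·T₀ = (1.3366 − 1) × 290 = 97.6 K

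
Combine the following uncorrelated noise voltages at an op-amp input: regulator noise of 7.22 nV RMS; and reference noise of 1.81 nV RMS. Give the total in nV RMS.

Uncorrelated sources add in power (mean-square): V_tot = √(ΣV_i²)
V_tot = √[(7.22×10⁻⁹)² + (1.81×10⁻⁹)²] = 7.44×10⁻⁹ V = 7.44 nV

7.44 nV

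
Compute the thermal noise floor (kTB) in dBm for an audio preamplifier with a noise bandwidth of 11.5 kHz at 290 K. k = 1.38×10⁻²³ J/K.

−133.4 dBm

P_n = kTB = 1.38×10⁻²³ × 290 × 1.15×10⁴ = 4.60×10⁻¹⁷ W
In dBm: 10 log₁₀(4.60×10⁻¹⁷ / 10⁻³) = −133.4 dBm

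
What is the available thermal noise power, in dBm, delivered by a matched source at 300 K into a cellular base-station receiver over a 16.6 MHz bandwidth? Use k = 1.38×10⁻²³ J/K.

−101.6 dBm

P_n = kTB = 1.38×10⁻²³ × 300 × 1.66×10⁷ = 6.87×10⁻¹⁴ W
In dBm: 10 log₁₀(6.87×10⁻¹⁴ / 10⁻³) = −101.6 dBm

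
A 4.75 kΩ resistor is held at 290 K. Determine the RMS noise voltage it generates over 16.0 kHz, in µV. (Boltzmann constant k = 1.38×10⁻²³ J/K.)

V_n = √(4kTRB)
4kTRB = 4 × 1.38×10⁻²³ × 290 × 4.75×10³ × 1.60×10⁴ = 1.22×10⁻¹² V²
V_n = √(1.22×10⁻¹²) = 1.10×10⁻⁶ V = 1.10 µV

1.10 µV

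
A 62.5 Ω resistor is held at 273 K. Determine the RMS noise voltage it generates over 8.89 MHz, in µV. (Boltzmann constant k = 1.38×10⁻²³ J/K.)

2.89 µV

V_n = √(4kTRB)
4kTRB = 4 × 1.38×10⁻²³ × 273 × 6.25×10¹ × 8.89×10⁶ = 8.37×10⁻¹² V²
V_n = √(8.37×10⁻¹²) = 2.89×10⁻⁶ V = 2.89 µV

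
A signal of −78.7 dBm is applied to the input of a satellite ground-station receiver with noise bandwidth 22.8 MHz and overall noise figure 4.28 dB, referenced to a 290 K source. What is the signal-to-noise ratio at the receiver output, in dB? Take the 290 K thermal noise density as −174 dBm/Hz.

Noise floor: N = −174 + 10 log₁₀(B) + NF
10 log₁₀(2.28×10⁷) = 73.58 dB
N = −174 + 73.58 + 4.28 = −96.14 dBm
SNR = P_sig − N = −78.7 − (−96.14) = 17.44 dB → 17.4 dB

17.4 dB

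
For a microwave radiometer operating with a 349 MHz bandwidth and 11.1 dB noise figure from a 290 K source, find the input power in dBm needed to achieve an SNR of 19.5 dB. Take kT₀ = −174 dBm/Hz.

−58.0 dBm

Sensitivity = −174 + 10 log₁₀(B) + NF + SNR_min
= −174 + 85.43 + 11.1 + 19.5
= −57.97 dBm → −58.0 dBm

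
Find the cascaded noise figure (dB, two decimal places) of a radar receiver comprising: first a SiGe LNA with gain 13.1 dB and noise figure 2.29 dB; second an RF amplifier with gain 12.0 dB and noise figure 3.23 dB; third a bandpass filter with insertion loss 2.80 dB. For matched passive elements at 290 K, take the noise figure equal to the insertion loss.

2.43 dB

Convert to linear (a loss of L dB is a gain of −L dB): F_i = 10^(NF_i/10), G_i = 10^(G_i,dB/10)
  Stage 1: F_1 = 10^(2.29/10) = 1.694, G_1 = 10^(13.1/10) = 20.42
  Stage 2: F_2 = 10^(3.23/10) = 2.104, G_2 = 10^(12.0/10) = 15.85
  Stage 3: F_3 = 10^(2.80/10) = 1.905, G_3 = 10^(−2.80/10) = 0.5248
Friis cascade:
  F = 1.694 + (2.104 − 1)/20.42 + (1.905 − 1)/323.6 = 1.751
NF = 10 log₁₀(1.751) = 2.43 dB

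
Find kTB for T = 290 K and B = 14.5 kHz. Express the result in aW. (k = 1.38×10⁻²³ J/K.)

58.0 aW

P_n = kTB = 1.38×10⁻²³ × 290 × 1.45×10⁴ = 5.80×10⁻¹⁷ W = 58.0 aW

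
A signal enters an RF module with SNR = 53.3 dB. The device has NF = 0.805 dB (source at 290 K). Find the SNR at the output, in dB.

By definition F = SNR_in/SNR_out, so in dB: SNR_out = SNR_in − NF
SNR_out = 53.3 − 0.805 = 52.495 dB

52.495 dB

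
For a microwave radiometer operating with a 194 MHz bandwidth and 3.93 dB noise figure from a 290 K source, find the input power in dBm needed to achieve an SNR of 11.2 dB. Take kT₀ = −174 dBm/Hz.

Sensitivity = −174 + 10 log₁₀(B) + NF + SNR_min
= −174 + 82.88 + 3.93 + 11.2
= −75.99 dBm → −76.0 dBm

−76.0 dBm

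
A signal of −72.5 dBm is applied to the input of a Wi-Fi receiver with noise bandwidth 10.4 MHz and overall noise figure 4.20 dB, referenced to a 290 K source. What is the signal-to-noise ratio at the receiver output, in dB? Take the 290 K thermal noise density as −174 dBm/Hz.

27.1 dB

Noise floor: N = −174 + 10 log₁₀(B) + NF
10 log₁₀(1.04×10⁷) = 70.17 dB
N = −174 + 70.17 + 4.20 = −99.63 dBm
SNR = P_sig − N = −72.5 − (−99.63) = 27.13 dB → 27.1 dB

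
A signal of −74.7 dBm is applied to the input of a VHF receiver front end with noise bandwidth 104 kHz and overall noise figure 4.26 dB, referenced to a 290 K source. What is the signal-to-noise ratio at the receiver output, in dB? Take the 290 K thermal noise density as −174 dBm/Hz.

Noise floor: N = −174 + 10 log₁₀(B) + NF
10 log₁₀(1.04×10⁵) = 50.17 dB
N = −174 + 50.17 + 4.26 = −119.57 dBm
SNR = P_sig − N = −74.7 − (−119.57) = 44.87 dB → 44.9 dB

44.9 dB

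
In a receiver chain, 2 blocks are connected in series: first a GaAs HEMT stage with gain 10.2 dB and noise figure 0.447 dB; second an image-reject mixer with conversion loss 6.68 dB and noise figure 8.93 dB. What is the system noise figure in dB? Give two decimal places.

Convert to linear (a loss of L dB is a gain of −L dB): F_i = 10^(NF_i/10), G_i = 10^(G_i,dB/10)
  Stage 1: F_1 = 10^(0.447/10) = 1.108, G_1 = 10^(10.2/10) = 10.47
  Stage 2: F_2 = 10^(8.93/10) = 7.816, G_2 = 10^(−6.68/10) = 0.2148
Friis cascade:
  F = 1.108 + (7.816 − 1)/10.47 = 1.759
NF = 10 log₁₀(1.759) = 2.45 dB

2.45 dB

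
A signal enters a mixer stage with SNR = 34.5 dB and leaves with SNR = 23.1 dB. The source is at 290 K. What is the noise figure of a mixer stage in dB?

NF (dB) = SNR_in(dB) − SNR_out(dB) when the source is at T₀
NF = 34.5 − 23.1 = 11.4 dB

11.4 dB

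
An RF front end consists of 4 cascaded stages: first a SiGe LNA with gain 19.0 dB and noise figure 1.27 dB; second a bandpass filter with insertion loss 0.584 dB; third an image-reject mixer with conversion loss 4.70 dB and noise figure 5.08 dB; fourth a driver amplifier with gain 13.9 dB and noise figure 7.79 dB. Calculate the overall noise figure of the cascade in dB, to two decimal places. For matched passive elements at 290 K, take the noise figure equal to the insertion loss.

2.00 dB

Convert to linear (a loss of L dB is a gain of −L dB): F_i = 10^(NF_i/10), G_i = 10^(G_i,dB/10)
  Stage 1: F_1 = 10^(1.27/10) = 1.340, G_1 = 10^(19.0/10) = 79.43
  Stage 2: F_2 = 10^(0.584/10) = 1.144, G_2 = 10^(−0.584/10) = 0.8742
  Stage 3: F_3 = 10^(5.08/10) = 3.221, G_3 = 10^(−4.70/10) = 0.3388
  Stage 4: F_4 = 10^(7.79/10) = 6.012, G_4 = 10^(13.9/10) = 24.55
Friis cascade:
  F = 1.340 + (1.144 − 1)/79.43 + (3.221 − 1)/69.44 + (6.012 − 1)/23.53 = 1.586
NF = 10 log₁₀(1.586) = 2.00 dB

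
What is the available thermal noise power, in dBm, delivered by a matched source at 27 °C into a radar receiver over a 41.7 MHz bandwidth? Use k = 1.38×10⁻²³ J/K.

−97.6 dBm

T = 27 °C + 273.15 = 300.15 K
P_n = kTB = 1.38×10⁻²³ × 300.15 × 4.17×10⁷ = 1.73×10⁻¹³ W
In dBm: 10 log₁₀(1.73×10⁻¹³ / 10⁻³) = −97.6 dBm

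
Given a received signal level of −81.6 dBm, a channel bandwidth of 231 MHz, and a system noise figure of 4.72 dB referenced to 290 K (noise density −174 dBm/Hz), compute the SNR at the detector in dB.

Noise floor: N = −174 + 10 log₁₀(B) + NF
10 log₁₀(2.31×10⁸) = 83.64 dB
N = −174 + 83.64 + 4.72 = −85.64 dBm
SNR = P_sig − N = −81.6 − (−85.64) = 4.04 dB → 4.0 dB

4.0 dB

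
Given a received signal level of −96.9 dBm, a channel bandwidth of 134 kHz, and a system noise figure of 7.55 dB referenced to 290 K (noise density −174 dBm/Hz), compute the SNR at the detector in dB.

Noise floor: N = −174 + 10 log₁₀(B) + NF
10 log₁₀(1.34×10⁵) = 51.27 dB
N = −174 + 51.27 + 7.55 = −115.18 dBm
SNR = P_sig − N = −96.9 − (−115.18) = 18.28 dB → 18.3 dB

18.3 dB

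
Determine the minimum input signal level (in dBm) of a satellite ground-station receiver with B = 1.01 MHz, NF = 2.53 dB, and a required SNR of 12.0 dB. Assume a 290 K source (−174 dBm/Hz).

Sensitivity = −174 + 10 log₁₀(B) + NF + SNR_min
= −174 + 60.04 + 2.53 + 12.0
= −99.43 dBm → −99.4 dBm

−99.4 dBm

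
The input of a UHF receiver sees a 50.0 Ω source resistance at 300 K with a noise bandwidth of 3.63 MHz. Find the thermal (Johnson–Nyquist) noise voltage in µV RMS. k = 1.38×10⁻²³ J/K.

V_n = √(4kTRB)
4kTRB = 4 × 1.38×10⁻²³ × 300 × 5.00×10¹ × 3.63×10⁶ = 3.01×10⁻¹² V²
V_n = √(3.01×10⁻¹²) = 1.73×10⁻⁶ V = 1.73 µV

1.73 µV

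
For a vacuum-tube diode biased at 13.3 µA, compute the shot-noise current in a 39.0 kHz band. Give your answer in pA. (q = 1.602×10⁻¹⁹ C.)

408 pA

I_n = √(2qI·B)
2qI·B = 2 × 1.602×10⁻¹⁹ × 1.33×10⁻⁵ × 3.90×10⁴ = 1.66×10⁻¹⁹ A²
I_n = √(1.66×10⁻¹⁹) = 4.08×10⁻¹⁰ A = 408 pA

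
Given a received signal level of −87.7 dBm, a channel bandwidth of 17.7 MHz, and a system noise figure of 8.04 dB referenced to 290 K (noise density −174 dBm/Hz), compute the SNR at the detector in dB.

5.8 dB

Noise floor: N = −174 + 10 log₁₀(B) + NF
10 log₁₀(1.77×10⁷) = 72.48 dB
N = −174 + 72.48 + 8.04 = −93.48 dBm
SNR = P_sig − N = −87.7 − (−93.48) = 5.78 dB → 5.8 dB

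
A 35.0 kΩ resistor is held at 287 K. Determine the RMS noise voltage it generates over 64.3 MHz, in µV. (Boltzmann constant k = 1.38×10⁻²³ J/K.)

V_n = √(4kTRB)
4kTRB = 4 × 1.38×10⁻²³ × 287 × 3.50×10⁴ × 6.43×10⁷ = 3.57×10⁻⁸ V²
V_n = √(3.57×10⁻⁸) = 1.89×10⁻⁴ V = 189 µV

189 µV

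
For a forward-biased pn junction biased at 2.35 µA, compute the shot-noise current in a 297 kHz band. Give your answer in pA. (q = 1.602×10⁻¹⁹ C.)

473 pA

I_n = √(2qI·B)
2qI·B = 2 × 1.602×10⁻¹⁹ × 2.35×10⁻⁶ × 2.97×10⁵ = 2.24×10⁻¹⁹ A²
I_n = √(2.24×10⁻¹⁹) = 4.73×10⁻¹⁰ A = 473 pA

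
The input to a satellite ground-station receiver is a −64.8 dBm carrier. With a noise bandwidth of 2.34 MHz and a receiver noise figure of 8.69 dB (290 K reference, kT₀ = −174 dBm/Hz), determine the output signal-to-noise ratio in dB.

Noise floor: N = −174 + 10 log₁₀(B) + NF
10 log₁₀(2.34×10⁶) = 63.69 dB
N = −174 + 63.69 + 8.69 = −101.62 dBm
SNR = P_sig − N = −64.8 − (−101.62) = 36.82 dB → 36.8 dB

36.8 dB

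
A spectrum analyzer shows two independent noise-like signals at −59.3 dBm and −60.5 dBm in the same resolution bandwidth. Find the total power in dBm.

−56.8 dBm

Convert to linear, add, convert back:
P₁ = 1.17×10⁻⁹ W, P₂ = 8.91×10⁻¹⁰ W
P_tot = 2.07×10⁻⁹ W → 10 log₁₀(P_tot / 10⁻³) = −56.8 dBm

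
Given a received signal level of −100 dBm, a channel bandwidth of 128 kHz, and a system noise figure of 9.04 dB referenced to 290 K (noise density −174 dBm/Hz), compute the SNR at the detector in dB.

Noise floor: N = −174 + 10 log₁₀(B) + NF
10 log₁₀(1.28×10⁵) = 51.07 dB
N = −174 + 51.07 + 9.04 = −113.89 dBm
SNR = P_sig − N = −100 − (−113.89) = 13.89 dB → 13.9 dB

13.9 dB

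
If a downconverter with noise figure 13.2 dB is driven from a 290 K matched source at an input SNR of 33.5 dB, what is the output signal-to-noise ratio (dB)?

By definition F = SNR_in/SNR_out, so in dB: SNR_out = SNR_in − NF
SNR_out = 33.5 − 13.2 = 20.3 dB

20.3 dB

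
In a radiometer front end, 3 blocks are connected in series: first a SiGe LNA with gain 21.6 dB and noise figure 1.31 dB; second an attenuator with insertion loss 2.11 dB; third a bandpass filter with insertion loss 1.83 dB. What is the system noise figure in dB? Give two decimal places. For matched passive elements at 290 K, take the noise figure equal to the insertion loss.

Convert to linear (a loss of L dB is a gain of −L dB): F_i = 10^(NF_i/10), G_i = 10^(G_i,dB/10)
  Stage 1: F_1 = 10^(1.31/10) = 1.352, G_1 = 10^(21.6/10) = 144.5
  Stage 2: F_2 = 10^(2.11/10) = 1.626, G_2 = 10^(−2.11/10) = 0.6152
  Stage 3: F_3 = 10^(1.83/10) = 1.524, G_3 = 10^(−1.83/10) = 0.6561
Friis cascade:
  F = 1.352 + (1.626 − 1)/144.5 + (1.524 − 1)/88.92 = 1.362
NF = 10 log₁₀(1.362) = 1.34 dB

1.34 dB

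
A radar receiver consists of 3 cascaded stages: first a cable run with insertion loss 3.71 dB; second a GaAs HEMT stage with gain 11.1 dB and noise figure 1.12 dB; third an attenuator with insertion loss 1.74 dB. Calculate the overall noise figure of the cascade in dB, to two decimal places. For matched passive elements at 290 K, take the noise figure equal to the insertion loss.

Convert to linear (a loss of L dB is a gain of −L dB): F_i = 10^(NF_i/10), G_i = 10^(G_i,dB/10)
  Stage 1: F_1 = 10^(3.71/10) = 2.350, G_1 = 10^(−3.71/10) = 0.4256
  Stage 2: F_2 = 10^(1.12/10) = 1.294, G_2 = 10^(11.1/10) = 12.88
  Stage 3: F_3 = 10^(1.74/10) = 1.493, G_3 = 10^(−1.74/10) = 0.6699
Friis cascade:
  F = 2.350 + (1.294 − 1)/0.4256 + (1.493 − 1)/5.483 = 3.131
NF = 10 log₁₀(3.131) = 4.96 dB

4.96 dB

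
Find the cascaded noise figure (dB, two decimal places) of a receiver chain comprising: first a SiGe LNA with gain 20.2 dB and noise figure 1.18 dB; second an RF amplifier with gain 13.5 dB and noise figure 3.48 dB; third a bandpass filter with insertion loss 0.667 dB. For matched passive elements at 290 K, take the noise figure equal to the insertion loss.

1.22 dB

Convert to linear (a loss of L dB is a gain of −L dB): F_i = 10^(NF_i/10), G_i = 10^(G_i,dB/10)
  Stage 1: F_1 = 10^(1.18/10) = 1.312, G_1 = 10^(20.2/10) = 104.7
  Stage 2: F_2 = 10^(3.48/10) = 2.228, G_2 = 10^(13.5/10) = 22.39
  Stage 3: F_3 = 10^(0.667/10) = 1.166, G_3 = 10^(−0.667/10) = 0.8576
Friis cascade:
  F = 1.312 + (2.228 − 1)/104.7 + (1.166 − 1)/2344 = 1.324
NF = 10 log₁₀(1.324) = 1.22 dB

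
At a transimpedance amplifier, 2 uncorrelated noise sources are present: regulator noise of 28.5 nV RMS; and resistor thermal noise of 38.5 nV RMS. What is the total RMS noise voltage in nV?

Uncorrelated sources add in power (mean-square): V_tot = √(ΣV_i²)
V_tot = √[(2.85×10⁻⁸)² + (3.85×10⁻⁸)²] = 4.79×10⁻⁸ V = 47.9 nV

47.9 nV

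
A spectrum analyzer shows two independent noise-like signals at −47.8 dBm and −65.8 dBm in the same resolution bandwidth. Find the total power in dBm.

Convert to linear, add, convert back:
P₁ = 1.66×10⁻⁸ W, P₂ = 2.63×10⁻¹⁰ W
P_tot = 1.69×10⁻⁸ W → 10 log₁₀(P_tot / 10⁻³) = −47.7 dBm

−47.7 dBm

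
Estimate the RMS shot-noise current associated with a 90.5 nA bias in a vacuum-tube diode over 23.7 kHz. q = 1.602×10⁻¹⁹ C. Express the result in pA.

26.2 pA

I_n = √(2qI·B)
2qI·B = 2 × 1.602×10⁻¹⁹ × 9.05×10⁻⁸ × 2.37×10⁴ = 6.87×10⁻²² A²
I_n = √(6.87×10⁻²²) = 2.62×10⁻¹¹ A = 26.2 pA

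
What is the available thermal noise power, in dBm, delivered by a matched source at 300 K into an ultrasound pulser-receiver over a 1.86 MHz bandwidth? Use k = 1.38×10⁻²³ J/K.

−111.1 dBm

P_n = kTB = 1.38×10⁻²³ × 300 × 1.86×10⁶ = 7.70×10⁻¹⁵ W
In dBm: 10 log₁₀(7.70×10⁻¹⁵ / 10⁻³) = −111.1 dBm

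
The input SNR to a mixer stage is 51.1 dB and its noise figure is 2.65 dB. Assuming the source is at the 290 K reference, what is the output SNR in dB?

48.45 dB

By definition F = SNR_in/SNR_out, so in dB: SNR_out = SNR_in − NF
SNR_out = 51.1 − 2.65 = 48.45 dB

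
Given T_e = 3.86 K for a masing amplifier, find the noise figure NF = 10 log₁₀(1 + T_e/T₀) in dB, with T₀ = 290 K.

F = 1 + T_e/T₀ = 1 + 3.86/290 = 1.01331
NF = 10 log₁₀(1.01331) = 0.057 dB

0.057 dB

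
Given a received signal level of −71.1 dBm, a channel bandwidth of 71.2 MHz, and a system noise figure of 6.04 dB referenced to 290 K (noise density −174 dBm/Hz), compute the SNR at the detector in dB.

18.3 dB

Noise floor: N = −174 + 10 log₁₀(B) + NF
10 log₁₀(7.12×10⁷) = 78.52 dB
N = −174 + 78.52 + 6.04 = −89.44 dBm
SNR = P_sig − N = −71.1 − (−89.44) = 18.34 dB → 18.3 dB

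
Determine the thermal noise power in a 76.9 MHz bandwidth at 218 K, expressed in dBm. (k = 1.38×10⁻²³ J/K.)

−96.4 dBm

P_n = kTB = 1.38×10⁻²³ × 218 × 7.69×10⁷ = 2.31×10⁻¹³ W
In dBm: 10 log₁₀(2.31×10⁻¹³ / 10⁻³) = −96.4 dBm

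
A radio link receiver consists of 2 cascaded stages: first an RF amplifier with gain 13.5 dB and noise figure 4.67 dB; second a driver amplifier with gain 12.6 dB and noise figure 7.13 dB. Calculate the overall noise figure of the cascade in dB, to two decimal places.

4.94 dB

Convert to linear (a loss of L dB is a gain of −L dB): F_i = 10^(NF_i/10), G_i = 10^(G_i,dB/10)
  Stage 1: F_1 = 10^(4.67/10) = 2.931, G_1 = 10^(13.5/10) = 22.39
  Stage 2: F_2 = 10^(7.13/10) = 5.164, G_2 = 10^(12.6/10) = 18.20
Friis cascade:
  F = 2.931 + (5.164 − 1)/22.39 = 3.117
NF = 10 log₁₀(3.117) = 4.94 dB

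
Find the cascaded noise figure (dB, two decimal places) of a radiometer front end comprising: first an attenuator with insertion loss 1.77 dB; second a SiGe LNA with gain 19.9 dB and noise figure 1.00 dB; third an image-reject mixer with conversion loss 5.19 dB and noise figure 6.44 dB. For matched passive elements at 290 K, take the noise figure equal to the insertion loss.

2.89 dB

Convert to linear (a loss of L dB is a gain of −L dB): F_i = 10^(NF_i/10), G_i = 10^(G_i,dB/10)
  Stage 1: F_1 = 10^(1.77/10) = 1.503, G_1 = 10^(−1.77/10) = 0.6653
  Stage 2: F_2 = 10^(1.00/10) = 1.259, G_2 = 10^(19.9/10) = 97.72
  Stage 3: F_3 = 10^(6.44/10) = 4.406, G_3 = 10^(−5.19/10) = 0.3027
Friis cascade:
  F = 1.503 + (1.259 − 1)/0.6653 + (4.406 − 1)/65.01 = 1.945
NF = 10 log₁₀(1.945) = 2.89 dB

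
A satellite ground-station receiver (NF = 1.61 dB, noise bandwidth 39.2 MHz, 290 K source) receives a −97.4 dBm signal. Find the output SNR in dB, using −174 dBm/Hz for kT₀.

Noise floor: N = −174 + 10 log₁₀(B) + NF
10 log₁₀(3.92×10⁷) = 75.93 dB
N = −174 + 75.93 + 1.61 = −96.46 dBm
SNR = P_sig − N = −97.4 − (−96.46) = −0.94 dB → −0.9 dB

−0.9 dB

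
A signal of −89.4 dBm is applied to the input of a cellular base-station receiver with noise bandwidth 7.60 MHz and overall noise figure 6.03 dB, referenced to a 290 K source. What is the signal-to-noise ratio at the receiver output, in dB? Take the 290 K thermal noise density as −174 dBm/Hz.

Noise floor: N = −174 + 10 log₁₀(B) + NF
10 log₁₀(7.60×10⁶) = 68.81 dB
N = −174 + 68.81 + 6.03 = −99.16 dBm
SNR = P_sig − N = −89.4 − (−99.16) = 9.76 dB → 9.8 dB

9.8 dB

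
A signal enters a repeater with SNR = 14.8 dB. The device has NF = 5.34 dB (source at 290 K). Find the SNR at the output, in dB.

By definition F = SNR_in/SNR_out, so in dB: SNR_out = SNR_in − NF
SNR_out = 14.8 − 5.34 = 9.46 dB

9.46 dB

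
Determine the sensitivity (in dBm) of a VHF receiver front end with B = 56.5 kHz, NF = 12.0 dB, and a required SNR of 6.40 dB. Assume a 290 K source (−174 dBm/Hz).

−108.1 dBm

Sensitivity = −174 + 10 log₁₀(B) + NF + SNR_min
= −174 + 47.52 + 12.0 + 6.40
= −108.08 dBm → −108.1 dBm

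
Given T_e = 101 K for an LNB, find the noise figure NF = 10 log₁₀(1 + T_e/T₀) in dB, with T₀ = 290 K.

F = 1 + T_e/T₀ = 1 + 101/290 = 1.34828
NF = 10 log₁₀(1.34828) = 1.30 dB

1.30 dB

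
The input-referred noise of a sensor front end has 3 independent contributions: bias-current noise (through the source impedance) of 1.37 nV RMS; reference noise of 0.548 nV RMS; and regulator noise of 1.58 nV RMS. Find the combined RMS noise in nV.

2.16 nV

Uncorrelated sources add in power (mean-square): V_tot = √(ΣV_i²)
V_tot = √[(1.37×10⁻⁹)² + (5.48×10⁻¹⁰)² + (1.58×10⁻⁹)²] = 2.16×10⁻⁹ V = 2.16 nV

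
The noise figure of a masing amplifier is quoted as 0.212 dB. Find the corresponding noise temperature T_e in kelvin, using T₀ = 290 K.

F = 10^(0.212/10) = 1.05003
T_e = (F − 1)·T₀ = (1.05003 − 1) × 290 = 14.5 K

14.5 K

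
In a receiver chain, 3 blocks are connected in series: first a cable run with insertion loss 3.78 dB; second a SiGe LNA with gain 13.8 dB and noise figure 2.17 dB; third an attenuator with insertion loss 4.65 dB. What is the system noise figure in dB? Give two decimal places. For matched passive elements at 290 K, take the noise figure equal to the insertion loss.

Convert to linear (a loss of L dB is a gain of −L dB): F_i = 10^(NF_i/10), G_i = 10^(G_i,dB/10)
  Stage 1: F_1 = 10^(3.78/10) = 2.388, G_1 = 10^(−3.78/10) = 0.4188
  Stage 2: F_2 = 10^(2.17/10) = 1.648, G_2 = 10^(13.8/10) = 23.99
  Stage 3: F_3 = 10^(4.65/10) = 2.917, G_3 = 10^(−4.65/10) = 0.3428
Friis cascade:
  F = 2.388 + (1.648 − 1)/0.4188 + (2.917 − 1)/10.05 = 4.126
NF = 10 log₁₀(4.126) = 6.16 dB

6.16 dB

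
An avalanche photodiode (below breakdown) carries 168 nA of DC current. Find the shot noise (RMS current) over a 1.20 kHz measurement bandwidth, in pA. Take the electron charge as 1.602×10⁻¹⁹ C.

8.04 pA

I_n = √(2qI·B)
2qI·B = 2 × 1.602×10⁻¹⁹ × 1.68×10⁻⁷ × 1.20×10³ = 6.46×10⁻²³ A²
I_n = √(6.46×10⁻²³) = 8.04×10⁻¹² A = 8.04 pA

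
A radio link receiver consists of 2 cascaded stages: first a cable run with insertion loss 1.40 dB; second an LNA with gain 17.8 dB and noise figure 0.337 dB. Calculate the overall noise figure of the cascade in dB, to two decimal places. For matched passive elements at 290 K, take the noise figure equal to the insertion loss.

1.74 dB

Convert to linear (a loss of L dB is a gain of −L dB): F_i = 10^(NF_i/10), G_i = 10^(G_i,dB/10)
  Stage 1: F_1 = 10^(1.40/10) = 1.380, G_1 = 10^(−1.40/10) = 0.7244
  Stage 2: F_2 = 10^(0.337/10) = 1.081, G_2 = 10^(17.8/10) = 60.26
Friis cascade:
  F = 1.380 + (1.081 − 1)/0.7244 = 1.492
NF = 10 log₁₀(1.492) = 1.74 dB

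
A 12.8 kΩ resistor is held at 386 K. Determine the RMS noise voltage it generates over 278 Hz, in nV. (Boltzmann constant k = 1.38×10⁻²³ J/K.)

275 nV

V_n = √(4kTRB)
4kTRB = 4 × 1.38×10⁻²³ × 386 × 1.28×10⁴ × 2.78×10² = 7.58×10⁻¹⁴ V²
V_n = √(7.58×10⁻¹⁴) = 2.75×10⁻⁷ V = 275 nV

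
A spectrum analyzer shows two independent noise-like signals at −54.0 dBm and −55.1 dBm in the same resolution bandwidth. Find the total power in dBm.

−51.5 dBm

Convert to linear, add, convert back:
P₁ = 3.98×10⁻⁹ W, P₂ = 3.09×10⁻⁹ W
P_tot = 7.07×10⁻⁹ W → 10 log₁₀(P_tot / 10⁻³) = −51.5 dBm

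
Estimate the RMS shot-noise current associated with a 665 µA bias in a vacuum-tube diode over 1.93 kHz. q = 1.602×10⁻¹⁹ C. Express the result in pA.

641 pA

I_n = √(2qI·B)
2qI·B = 2 × 1.602×10⁻¹⁹ × 6.65×10⁻⁴ × 1.93×10³ = 4.11×10⁻¹⁹ A²
I_n = √(4.11×10⁻¹⁹) = 6.41×10⁻¹⁰ A = 641 pA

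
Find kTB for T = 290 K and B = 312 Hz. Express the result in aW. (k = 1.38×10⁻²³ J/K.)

1.25 aW

P_n = kTB = 1.38×10⁻²³ × 290 × 3.12×10² = 1.25×10⁻¹⁸ W = 1.25 aW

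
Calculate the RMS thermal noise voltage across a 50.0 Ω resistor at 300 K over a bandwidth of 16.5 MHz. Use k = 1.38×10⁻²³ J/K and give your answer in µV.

V_n = √(4kTRB)
4kTRB = 4 × 1.38×10⁻²³ × 300 × 5.00×10¹ × 1.65×10⁷ = 1.37×10⁻¹¹ V²
V_n = √(1.37×10⁻¹¹) = 3.70×10⁻⁶ V = 3.70 µV

3.70 µV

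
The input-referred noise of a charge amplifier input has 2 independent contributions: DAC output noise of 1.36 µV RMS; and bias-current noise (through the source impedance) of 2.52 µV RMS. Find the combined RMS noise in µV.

Uncorrelated sources add in power (mean-square): V_tot = √(ΣV_i²)
V_tot = √[(1.36×10⁻⁶)² + (2.52×10⁻⁶)²] = 2.86×10⁻⁶ V = 2.86 µV

2.86 µV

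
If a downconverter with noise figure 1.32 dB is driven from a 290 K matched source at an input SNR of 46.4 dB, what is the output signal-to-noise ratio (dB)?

By definition F = SNR_in/SNR_out, so in dB: SNR_out = SNR_in − NF
SNR_out = 46.4 − 1.32 = 45.08 dB

45.08 dB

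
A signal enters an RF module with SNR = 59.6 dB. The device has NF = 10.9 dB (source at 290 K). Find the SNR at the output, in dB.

48.7 dB

By definition F = SNR_in/SNR_out, so in dB: SNR_out = SNR_in − NF
SNR_out = 59.6 − 10.9 = 48.7 dB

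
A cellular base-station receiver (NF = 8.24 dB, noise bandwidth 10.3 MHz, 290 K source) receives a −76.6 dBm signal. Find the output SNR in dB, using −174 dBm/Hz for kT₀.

19.0 dB

Noise floor: N = −174 + 10 log₁₀(B) + NF
10 log₁₀(1.03×10⁷) = 70.13 dB
N = −174 + 70.13 + 8.24 = −95.63 dBm
SNR = P_sig − N = −76.6 − (−95.63) = 19.03 dB → 19.0 dB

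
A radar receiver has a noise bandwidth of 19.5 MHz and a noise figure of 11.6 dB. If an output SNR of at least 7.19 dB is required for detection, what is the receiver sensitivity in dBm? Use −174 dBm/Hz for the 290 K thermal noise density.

−82.3 dBm

Sensitivity = −174 + 10 log₁₀(B) + NF + SNR_min
= −174 + 72.9 + 11.6 + 7.19
= −82.31 dBm → −82.3 dBm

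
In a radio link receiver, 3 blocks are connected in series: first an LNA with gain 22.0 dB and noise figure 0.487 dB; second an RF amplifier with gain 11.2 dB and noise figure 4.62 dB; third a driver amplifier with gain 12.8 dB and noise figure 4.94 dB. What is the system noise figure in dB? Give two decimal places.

Convert to linear (a loss of L dB is a gain of −L dB): F_i = 10^(NF_i/10), G_i = 10^(G_i,dB/10)
  Stage 1: F_1 = 10^(0.487/10) = 1.119, G_1 = 10^(22.0/10) = 158.5
  Stage 2: F_2 = 10^(4.62/10) = 2.897, G_2 = 10^(11.2/10) = 13.18
  Stage 3: F_3 = 10^(4.94/10) = 3.119, G_3 = 10^(12.8/10) = 19.05
Friis cascade:
  F = 1.119 + (2.897 − 1)/158.5 + (3.119 − 1)/2089 = 1.132
NF = 10 log₁₀(1.132) = 0.54 dB

0.54 dB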